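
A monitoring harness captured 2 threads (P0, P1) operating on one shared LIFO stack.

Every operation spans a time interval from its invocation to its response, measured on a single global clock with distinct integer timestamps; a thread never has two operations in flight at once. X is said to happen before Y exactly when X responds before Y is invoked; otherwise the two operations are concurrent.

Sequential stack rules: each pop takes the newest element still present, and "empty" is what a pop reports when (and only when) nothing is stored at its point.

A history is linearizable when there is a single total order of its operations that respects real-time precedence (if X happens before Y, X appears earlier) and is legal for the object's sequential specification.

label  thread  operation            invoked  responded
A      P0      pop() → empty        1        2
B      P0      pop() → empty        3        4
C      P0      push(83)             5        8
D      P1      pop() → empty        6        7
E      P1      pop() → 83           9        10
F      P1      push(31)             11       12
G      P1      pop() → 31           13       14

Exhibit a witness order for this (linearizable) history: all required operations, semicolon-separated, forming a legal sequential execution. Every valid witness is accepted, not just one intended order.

A; B; D; C; E; F; G

step 1: A pop() → empty — stack <>
step 2: B pop() → empty — stack <>
step 3: D pop() → empty — stack <>
step 4: C push(83) — stack <83>
step 5: E pop() → 83 — stack <>
step 6: F push(31) — stack <31>
step 7: G pop() → 31 — stack <>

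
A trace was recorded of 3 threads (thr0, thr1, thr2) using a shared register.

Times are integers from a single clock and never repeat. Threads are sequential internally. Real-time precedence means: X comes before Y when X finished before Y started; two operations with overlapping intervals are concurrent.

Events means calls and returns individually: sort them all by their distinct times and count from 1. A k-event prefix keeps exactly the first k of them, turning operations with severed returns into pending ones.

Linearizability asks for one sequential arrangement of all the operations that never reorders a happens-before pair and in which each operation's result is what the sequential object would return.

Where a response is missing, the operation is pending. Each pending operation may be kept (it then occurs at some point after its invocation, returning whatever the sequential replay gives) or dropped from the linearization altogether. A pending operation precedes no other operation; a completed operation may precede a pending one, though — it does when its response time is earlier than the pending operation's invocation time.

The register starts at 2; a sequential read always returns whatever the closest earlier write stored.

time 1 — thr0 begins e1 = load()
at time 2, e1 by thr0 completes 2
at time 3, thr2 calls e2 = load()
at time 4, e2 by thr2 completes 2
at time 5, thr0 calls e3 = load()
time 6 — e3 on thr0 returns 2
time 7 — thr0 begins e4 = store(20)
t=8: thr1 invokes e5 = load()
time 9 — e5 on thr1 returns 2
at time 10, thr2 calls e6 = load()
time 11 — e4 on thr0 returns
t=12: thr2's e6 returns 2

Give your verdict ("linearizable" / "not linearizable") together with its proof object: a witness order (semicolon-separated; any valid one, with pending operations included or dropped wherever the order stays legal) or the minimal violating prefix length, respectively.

linearizable — witness: e1; e2; e3; e5; e6; e4

1. e1 load() → 2, leaving value 2
2. e2 load() → 2, leaving value 2
3. e3 load() → 2, leaving value 2
4. e5 load() → 2, leaving value 2
5. e6 load() → 2, leaving value 2
6. e4 store(20), leaving value 20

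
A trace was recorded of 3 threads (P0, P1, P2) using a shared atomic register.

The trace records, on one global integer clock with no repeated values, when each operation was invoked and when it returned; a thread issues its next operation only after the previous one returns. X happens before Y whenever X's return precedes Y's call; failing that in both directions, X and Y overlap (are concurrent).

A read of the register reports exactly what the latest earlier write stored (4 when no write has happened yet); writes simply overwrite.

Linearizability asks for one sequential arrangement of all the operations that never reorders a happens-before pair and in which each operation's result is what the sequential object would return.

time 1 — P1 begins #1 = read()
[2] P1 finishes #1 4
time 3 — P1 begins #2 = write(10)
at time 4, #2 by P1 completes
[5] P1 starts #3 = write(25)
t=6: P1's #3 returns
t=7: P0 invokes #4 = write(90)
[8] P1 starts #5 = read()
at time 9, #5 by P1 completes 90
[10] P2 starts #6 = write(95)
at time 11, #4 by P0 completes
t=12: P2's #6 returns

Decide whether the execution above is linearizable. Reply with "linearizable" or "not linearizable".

linearizable

witness order: #1, #2, #3, #4, #5, #6
after step 1 (#1 read() → 4): value 4
after step 2 (#2 write(10)): value 10
after step 3 (#3 write(25)): value 25
after step 4 (#4 write(90)): value 90
after step 5 (#5 read() → 90): value 90
after step 6 (#6 write(95)): value 95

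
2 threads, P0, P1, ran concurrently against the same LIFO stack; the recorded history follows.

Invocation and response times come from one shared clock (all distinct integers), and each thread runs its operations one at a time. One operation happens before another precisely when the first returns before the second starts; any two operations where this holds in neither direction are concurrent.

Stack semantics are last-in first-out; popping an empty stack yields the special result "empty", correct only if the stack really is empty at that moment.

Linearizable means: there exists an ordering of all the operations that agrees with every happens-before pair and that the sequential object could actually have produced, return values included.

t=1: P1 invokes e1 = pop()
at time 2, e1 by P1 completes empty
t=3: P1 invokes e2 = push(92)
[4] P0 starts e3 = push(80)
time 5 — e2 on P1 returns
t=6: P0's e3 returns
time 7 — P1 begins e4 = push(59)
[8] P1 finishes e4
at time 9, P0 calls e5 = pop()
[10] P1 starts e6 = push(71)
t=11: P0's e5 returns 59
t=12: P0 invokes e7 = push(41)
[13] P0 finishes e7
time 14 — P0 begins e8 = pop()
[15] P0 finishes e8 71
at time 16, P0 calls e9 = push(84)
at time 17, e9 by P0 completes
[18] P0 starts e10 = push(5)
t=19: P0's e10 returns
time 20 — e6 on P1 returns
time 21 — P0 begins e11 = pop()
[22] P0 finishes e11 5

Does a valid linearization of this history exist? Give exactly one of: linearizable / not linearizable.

a witness: e1, e2, e3, e4, e5, e7, e6, e8, e9, e10, e11
after step 1 (e1 pop() → empty): stack <>
after step 2 (e2 push(92)): stack <92>
after step 3 (e3 push(80)): stack <92,80>
after step 4 (e4 push(59)): stack <92,80,59>
after step 5 (e5 pop() → 59): stack <92,80>
after step 6 (e7 push(41)): stack <92,80,41>
after step 7 (e6 push(71)): stack <92,80,41,71>
after step 8 (e8 pop() → 71): stack <92,80,41>
after step 9 (e9 push(84)): stack <92,80,41,84>
after step 10 (e10 push(5)): stack <92,80,41,84,5>
after step 11 (e11 pop() → 5): stack <92,80,41,84>

linearizable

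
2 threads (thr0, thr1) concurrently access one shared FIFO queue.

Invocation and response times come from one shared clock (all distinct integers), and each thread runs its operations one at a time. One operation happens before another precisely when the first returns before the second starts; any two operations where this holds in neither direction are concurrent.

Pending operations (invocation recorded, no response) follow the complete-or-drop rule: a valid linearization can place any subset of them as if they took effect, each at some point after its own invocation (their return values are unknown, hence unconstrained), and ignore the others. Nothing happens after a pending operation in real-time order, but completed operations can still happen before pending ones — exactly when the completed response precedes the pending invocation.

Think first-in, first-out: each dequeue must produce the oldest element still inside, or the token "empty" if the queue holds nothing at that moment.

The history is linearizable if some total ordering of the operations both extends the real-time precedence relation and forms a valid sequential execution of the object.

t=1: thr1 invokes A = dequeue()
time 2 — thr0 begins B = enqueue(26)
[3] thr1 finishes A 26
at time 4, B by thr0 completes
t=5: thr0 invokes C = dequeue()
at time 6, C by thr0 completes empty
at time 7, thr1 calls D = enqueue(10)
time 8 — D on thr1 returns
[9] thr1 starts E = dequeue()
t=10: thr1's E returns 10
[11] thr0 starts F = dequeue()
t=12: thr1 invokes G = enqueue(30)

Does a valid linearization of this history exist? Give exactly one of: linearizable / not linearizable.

witness order: B, A, C, D, E
1. B enqueue(26), leaving queue <26>
2. A dequeue() → 26, leaving queue <>
3. C dequeue() → empty, leaving queue <>
4. D enqueue(10), leaving queue <10>
5. E dequeue() → 10, leaving queue <>

linearizable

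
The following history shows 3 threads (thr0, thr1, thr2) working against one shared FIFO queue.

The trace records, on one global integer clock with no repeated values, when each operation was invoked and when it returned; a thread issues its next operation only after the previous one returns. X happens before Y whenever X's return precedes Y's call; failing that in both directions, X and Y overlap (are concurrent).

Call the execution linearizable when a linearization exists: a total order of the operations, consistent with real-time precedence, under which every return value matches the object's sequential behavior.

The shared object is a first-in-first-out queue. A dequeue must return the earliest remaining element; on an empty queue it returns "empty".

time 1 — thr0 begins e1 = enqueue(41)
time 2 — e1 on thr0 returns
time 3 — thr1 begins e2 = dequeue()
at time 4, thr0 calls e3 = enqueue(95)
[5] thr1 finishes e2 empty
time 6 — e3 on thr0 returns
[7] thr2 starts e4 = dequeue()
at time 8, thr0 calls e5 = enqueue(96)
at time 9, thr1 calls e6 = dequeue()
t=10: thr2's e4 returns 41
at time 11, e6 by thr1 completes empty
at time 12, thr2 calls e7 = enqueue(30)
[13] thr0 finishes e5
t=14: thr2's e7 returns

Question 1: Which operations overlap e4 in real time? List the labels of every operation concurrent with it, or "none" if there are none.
Answer: e5, e6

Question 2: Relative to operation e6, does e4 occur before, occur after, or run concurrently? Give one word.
Answer: concurrent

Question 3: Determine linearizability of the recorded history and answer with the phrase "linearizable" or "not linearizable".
not linearizable

events 1..4 are fine; event 5 — the response of e2 at time 5 — makes the prefix non-linearizable
the sole real-time-consistent order of 2 completed operations fails the FIFO queue replay
including or dropping the 1 pending operation (e3) in any combination fails
e.g. e1, e2 (pending dropped): illegal at step 2, since e2 dequeue() → empty cannot apply there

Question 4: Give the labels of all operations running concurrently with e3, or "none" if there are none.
Answer: e2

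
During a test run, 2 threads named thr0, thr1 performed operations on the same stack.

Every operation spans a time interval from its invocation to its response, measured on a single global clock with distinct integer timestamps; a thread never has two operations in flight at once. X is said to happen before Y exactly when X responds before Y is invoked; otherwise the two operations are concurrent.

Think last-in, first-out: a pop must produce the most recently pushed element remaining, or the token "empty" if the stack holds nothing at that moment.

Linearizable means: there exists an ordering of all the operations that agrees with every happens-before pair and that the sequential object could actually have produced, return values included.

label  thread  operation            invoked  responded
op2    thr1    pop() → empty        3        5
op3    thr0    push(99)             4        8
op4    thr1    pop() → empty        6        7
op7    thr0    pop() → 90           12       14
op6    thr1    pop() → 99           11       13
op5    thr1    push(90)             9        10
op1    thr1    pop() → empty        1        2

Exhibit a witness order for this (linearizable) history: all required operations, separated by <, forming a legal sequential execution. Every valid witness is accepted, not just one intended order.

op1 < op2 < op4 < op3 < op5 < op7 < op6

step 1: op1 pop() → empty — stack <>
step 2: op2 pop() → empty — stack <>
step 3: op4 pop() → empty — stack <>
step 4: op3 push(99) — stack <99>
step 5: op5 push(90) — stack <99,90>
step 6: op7 pop() → 90 — stack <99>
step 7: op6 pop() → 99 — stack <>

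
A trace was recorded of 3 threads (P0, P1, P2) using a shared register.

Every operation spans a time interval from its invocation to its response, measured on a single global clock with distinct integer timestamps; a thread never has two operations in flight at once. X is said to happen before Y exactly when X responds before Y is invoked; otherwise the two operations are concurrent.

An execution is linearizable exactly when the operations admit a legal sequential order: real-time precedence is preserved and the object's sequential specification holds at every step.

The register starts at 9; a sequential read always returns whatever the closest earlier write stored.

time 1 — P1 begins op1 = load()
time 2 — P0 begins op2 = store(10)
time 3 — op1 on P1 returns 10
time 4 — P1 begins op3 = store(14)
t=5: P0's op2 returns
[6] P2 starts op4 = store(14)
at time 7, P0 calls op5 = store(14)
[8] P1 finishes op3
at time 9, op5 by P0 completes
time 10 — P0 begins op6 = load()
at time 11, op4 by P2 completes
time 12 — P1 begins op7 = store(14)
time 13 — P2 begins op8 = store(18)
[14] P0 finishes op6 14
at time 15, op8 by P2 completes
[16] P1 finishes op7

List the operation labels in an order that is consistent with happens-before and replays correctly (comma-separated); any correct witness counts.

1. op2 store(10), leaving value 10
2. op1 load() → 10, leaving value 10
3. op3 store(14), leaving value 14
4. op4 store(14), leaving value 14
5. op5 store(14), leaving value 14
6. op6 load() → 14, leaving value 14
7. op7 store(14), leaving value 14
8. op8 store(18), leaving value 18

op2, op1, op3, op4, op5, op6, op7, op8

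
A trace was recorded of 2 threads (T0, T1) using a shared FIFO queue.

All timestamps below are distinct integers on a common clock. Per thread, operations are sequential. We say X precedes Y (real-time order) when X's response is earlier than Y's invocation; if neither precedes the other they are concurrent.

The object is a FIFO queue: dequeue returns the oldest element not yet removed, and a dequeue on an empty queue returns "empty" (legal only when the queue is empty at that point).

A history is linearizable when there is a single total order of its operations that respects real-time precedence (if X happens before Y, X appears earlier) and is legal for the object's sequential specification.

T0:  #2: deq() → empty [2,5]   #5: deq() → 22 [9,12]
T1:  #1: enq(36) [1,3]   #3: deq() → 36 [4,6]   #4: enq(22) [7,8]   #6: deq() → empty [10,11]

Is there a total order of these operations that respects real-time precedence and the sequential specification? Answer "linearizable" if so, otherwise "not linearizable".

a witness: #1, #3, #2, #4, #5, #6
step 1: #1 enq(36) — queue <36>
step 2: #3 deq() → 36 — queue <>
step 3: #2 deq() → empty — queue <>
step 4: #4 enq(22) — queue <22>
step 5: #5 deq() → 22 — queue <>
step 6: #6 deq() → empty — queue <>

linearizable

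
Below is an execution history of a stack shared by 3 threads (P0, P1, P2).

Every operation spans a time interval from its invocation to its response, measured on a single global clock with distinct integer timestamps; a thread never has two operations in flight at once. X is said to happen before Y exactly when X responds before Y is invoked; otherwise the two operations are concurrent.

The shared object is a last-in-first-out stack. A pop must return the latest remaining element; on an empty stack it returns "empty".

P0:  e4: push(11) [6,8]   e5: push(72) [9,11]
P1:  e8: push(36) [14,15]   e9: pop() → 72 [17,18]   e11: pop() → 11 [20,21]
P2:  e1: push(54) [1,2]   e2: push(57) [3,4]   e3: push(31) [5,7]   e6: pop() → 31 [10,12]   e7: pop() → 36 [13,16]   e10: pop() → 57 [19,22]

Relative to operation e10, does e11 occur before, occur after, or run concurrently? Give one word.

e11 spans [20,21], e10 spans [19,22]
the intervals overlap in both directions

concurrent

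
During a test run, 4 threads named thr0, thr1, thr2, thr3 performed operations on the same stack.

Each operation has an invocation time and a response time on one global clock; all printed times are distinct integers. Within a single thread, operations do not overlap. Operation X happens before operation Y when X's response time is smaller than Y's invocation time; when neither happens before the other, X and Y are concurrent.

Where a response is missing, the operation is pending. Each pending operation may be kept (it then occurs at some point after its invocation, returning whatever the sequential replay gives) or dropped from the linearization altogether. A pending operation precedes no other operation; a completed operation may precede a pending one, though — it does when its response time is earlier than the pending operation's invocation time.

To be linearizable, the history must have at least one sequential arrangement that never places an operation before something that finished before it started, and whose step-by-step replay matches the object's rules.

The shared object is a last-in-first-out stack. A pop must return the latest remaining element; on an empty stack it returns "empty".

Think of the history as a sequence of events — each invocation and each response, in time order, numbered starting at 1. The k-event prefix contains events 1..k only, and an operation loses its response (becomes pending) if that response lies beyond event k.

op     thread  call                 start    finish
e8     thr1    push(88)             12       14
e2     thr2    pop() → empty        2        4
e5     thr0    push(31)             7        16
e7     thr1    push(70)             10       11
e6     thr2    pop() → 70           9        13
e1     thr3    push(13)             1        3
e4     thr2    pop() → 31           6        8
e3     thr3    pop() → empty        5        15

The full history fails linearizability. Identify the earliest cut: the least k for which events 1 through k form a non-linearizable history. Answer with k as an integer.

a valid linearization of events 1..14 exists, for instance e2, e1, e3, e5, e4, e7, e6, e8:
step 1: e2 pop() → empty — stack <>
step 2: e1 push(13) — stack <13>
step 3: e3 pop() (pending, included) — stack <>
step 4: e5 push(31) (pending, included) — stack <31>
step 5: e4 pop() → 31 — stack <>
step 6: e7 push(70) — stack <70>
step 7: e6 pop() → 70 — stack <>
step 8: e8 push(88) — stack <88>
once event 15 joins (e3's response, time 15), exhaustive search finds no witness
include/drop combinations of the 1 pending operation (e5) were all tried; none helps
one such order, e1, e2, e3, e4, e6, e7, e8 (pending dropped), breaks at step 2 where e2 pop() → empty is illegal
one such order, e1, e2, e3, e4, e7, e6, e8 (pending dropped), breaks at step 2 where e2 pop() → empty is illegal

15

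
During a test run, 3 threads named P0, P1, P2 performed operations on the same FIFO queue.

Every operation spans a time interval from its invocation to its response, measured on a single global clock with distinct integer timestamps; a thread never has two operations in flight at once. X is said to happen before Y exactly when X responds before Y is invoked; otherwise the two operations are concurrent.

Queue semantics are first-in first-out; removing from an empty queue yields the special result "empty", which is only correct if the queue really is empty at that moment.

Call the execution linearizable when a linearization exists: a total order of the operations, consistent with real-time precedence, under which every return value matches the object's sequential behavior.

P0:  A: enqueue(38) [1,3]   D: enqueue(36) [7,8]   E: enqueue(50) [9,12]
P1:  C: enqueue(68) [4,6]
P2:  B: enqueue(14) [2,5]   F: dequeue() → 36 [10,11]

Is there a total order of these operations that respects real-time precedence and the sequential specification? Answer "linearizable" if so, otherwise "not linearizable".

not linearizable

through event 10 a valid linearization exists; event 11 (F responding at time 11) ends that
all 3 real-time-respecting orders fail — 5 completed FIFO queue operations, no legal replay
no escape via the 1 pending operation (E): every completion choice fails
for example A, B, C, D, F (pending dropped) fails at step 5: F dequeue() → 36 is not legal there
for example A, C, B, D, F (pending dropped) fails at step 5: F dequeue() → 36 is not legal there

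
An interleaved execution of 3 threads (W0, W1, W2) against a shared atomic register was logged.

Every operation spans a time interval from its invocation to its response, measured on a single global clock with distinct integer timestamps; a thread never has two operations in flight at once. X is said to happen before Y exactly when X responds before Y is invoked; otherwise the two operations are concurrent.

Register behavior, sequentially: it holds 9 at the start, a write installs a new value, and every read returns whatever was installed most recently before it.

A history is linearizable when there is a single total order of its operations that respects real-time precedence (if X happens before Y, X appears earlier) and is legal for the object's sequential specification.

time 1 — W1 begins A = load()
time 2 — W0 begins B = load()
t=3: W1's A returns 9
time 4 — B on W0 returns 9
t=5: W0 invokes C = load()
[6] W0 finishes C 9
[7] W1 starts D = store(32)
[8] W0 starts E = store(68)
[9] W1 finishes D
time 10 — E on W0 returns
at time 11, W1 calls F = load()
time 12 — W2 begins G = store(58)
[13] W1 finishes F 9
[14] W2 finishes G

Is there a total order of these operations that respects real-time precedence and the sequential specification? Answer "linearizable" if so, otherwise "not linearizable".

through event 12 a valid linearization exists; event 13 (F responding at time 13) ends that
6 completed operations, 4 real-time-consistent orders — every atomic register replay fails
include/drop combinations of the 1 pending operation (G) were all tried; none helps
e.g. A, B, C, D, E, F (pending dropped): illegal at step 6, since F load() → 9 cannot apply there
e.g. A, B, C, E, D, F (pending dropped): illegal at step 6, since F load() → 9 cannot apply there

not linearizable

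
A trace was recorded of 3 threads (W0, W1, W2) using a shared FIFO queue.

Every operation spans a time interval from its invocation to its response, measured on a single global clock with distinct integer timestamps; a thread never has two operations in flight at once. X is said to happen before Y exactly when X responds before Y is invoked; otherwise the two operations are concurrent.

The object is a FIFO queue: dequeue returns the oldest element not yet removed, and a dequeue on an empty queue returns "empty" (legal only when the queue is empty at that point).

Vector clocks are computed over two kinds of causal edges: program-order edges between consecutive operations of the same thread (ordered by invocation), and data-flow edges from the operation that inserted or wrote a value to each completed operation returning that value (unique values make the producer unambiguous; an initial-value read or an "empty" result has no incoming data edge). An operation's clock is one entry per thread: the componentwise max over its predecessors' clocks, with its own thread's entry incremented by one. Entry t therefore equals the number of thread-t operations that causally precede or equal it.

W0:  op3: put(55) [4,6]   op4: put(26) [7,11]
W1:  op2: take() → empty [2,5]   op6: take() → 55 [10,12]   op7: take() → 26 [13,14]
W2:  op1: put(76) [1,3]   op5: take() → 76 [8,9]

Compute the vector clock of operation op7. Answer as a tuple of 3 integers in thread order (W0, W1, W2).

(2, 3, 0)

invoked at 1, op1 has no predecessors; its own W2 bump gives (0, 0, 1)
invoked at 2, op2 has no predecessors; its own W1 bump gives (0, 1, 0)
invoked at 4, op3 has no predecessors; its own W0 bump gives (1, 0, 0)
op5, invoked 8, takes VC(op1)=(0, 0, 1) under max, adds 1 for W2 → (0, 0, 2)
op4, invoked 7, takes VC(op3)=(1, 0, 0) under max, adds 1 for W0 → (2, 0, 0)
op6, invoked 10, takes VC(op2)=(0, 1, 0), VC(op3)=(1, 0, 0) under max, adds 1 for W1 → (1, 2, 0)
op7, invoked 13, takes VC(op4)=(2, 0, 0), VC(op6)=(1, 2, 0) under max, adds 1 for W1 → (2, 3, 0)
target: VC(op7) = (2, 3, 0)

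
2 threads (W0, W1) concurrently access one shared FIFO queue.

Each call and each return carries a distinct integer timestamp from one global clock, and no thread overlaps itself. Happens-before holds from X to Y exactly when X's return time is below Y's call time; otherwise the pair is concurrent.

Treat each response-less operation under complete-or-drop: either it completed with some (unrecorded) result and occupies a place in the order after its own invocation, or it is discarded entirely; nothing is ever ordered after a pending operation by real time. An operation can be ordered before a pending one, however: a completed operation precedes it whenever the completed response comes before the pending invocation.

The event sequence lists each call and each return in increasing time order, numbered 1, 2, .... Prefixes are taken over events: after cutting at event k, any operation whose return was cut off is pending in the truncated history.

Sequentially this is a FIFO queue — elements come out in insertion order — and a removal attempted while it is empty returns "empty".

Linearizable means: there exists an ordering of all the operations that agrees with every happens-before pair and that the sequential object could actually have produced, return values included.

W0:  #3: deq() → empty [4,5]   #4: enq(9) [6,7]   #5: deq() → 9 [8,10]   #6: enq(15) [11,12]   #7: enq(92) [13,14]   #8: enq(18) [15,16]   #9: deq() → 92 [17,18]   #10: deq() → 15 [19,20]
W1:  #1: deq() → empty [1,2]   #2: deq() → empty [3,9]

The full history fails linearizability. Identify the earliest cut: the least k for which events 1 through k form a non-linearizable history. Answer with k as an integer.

18

events 1..17 are linearizable; a witness order is #1, #2, #3, #4, #5, #6, #7, #8:
1. #1 deq() → empty, leaving queue <>
2. #2 deq() → empty, leaving queue <>
3. #3 deq() → empty, leaving queue <>
4. #4 enq(9), leaving queue <9>
5. #5 deq() → 9, leaving queue <>
6. #6 enq(15), leaving queue <15>
7. #7 enq(92), leaving queue <15,92>
8. #8 enq(18), leaving queue <15,92,18>
at event 18 (#9's time-18 response) nothing linearizes any more
one such order, #1, #2, #3, #4, #5, #6, #7, #8, #9, breaks at step 9 where #9 deq() → 92 is illegal
one such order, #1, #3, #2, #4, #5, #6, #7, #8, #9, breaks at step 9 where #9 deq() → 92 is illegal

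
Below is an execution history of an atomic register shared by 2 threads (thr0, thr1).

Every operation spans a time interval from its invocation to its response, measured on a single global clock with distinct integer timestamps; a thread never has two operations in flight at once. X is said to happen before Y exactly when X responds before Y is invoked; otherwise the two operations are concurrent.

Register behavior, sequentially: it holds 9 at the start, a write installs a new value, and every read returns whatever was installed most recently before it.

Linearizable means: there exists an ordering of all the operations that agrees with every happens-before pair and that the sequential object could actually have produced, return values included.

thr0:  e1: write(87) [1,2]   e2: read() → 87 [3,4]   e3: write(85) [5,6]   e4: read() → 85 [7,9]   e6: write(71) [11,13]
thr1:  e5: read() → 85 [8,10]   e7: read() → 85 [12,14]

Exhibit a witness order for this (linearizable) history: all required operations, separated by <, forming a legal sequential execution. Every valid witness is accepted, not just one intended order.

e1 < e2 < e3 < e4 < e5 < e7 < e6

after step 1 (e1 write(87)): value 87
after step 2 (e2 read() → 87): value 87
after step 3 (e3 write(85)): value 85
after step 4 (e4 read() → 85): value 85
after step 5 (e5 read() → 85): value 85
after step 6 (e7 read() → 85): value 85
after step 7 (e6 write(71)): value 71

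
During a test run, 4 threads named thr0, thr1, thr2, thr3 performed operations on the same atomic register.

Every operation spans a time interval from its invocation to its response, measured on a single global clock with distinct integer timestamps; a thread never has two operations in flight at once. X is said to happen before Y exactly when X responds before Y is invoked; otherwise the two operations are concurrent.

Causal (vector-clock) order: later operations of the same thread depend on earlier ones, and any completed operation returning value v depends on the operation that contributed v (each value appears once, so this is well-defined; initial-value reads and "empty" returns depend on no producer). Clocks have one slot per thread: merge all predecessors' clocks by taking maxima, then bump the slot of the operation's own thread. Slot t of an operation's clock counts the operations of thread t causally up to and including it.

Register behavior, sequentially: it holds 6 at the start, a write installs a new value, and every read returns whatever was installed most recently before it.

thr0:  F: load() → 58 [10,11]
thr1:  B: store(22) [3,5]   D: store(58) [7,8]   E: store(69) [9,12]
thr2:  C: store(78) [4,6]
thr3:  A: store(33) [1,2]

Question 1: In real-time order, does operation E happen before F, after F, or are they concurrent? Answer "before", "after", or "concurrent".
E spans [9,12], F spans [10,11]
the intervals overlap in both directions

concurrent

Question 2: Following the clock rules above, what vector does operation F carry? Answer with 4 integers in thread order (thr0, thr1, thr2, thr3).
A, invoked 1, has no incoming edges; only thr3's bump applies → (0, 0, 0, 1)
C, invoked 4, has no incoming edges; only thr2's bump applies → (0, 0, 1, 0)
B, invoked 3, has no incoming edges; only thr1's bump applies → (0, 1, 0, 0)
D (invocation 7): componentwise max over VC(B)=(0, 1, 0, 0), +1 at thr1, giving (0, 2, 0, 0)
E (invocation 9): componentwise max over VC(D)=(0, 2, 0, 0), +1 at thr1, giving (0, 3, 0, 0)
F (invocation 10): componentwise max over VC(D)=(0, 2, 0, 0), +1 at thr0, giving (1, 2, 0, 0)
target: VC(F) = (1, 2, 0, 0)

(1, 2, 0, 0)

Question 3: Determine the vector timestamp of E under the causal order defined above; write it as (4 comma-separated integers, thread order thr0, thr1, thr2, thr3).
invoked at 1, A has no predecessors; its own thr3 bump gives (0, 0, 0, 1)
invoked at 4, C has no predecessors; its own thr2 bump gives (0, 0, 1, 0)
invoked at 3, B has no predecessors; its own thr1 bump gives (0, 1, 0, 0)
invoked at 7, D merges VC(B)=(0, 1, 0, 0) and bumps thr1's slot → (0, 2, 0, 0)
invoked at 9, E merges VC(D)=(0, 2, 0, 0) and bumps thr1's slot → (0, 3, 0, 0)
invoked at 10, F merges VC(D)=(0, 2, 0, 0) and bumps thr0's slot → (1, 2, 0, 0)
target: VC(E) = (0, 3, 0, 0)

(0, 3, 0, 0)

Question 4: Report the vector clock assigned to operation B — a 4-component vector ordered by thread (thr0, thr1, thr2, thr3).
no predecessors for A (invoked 1): thr3 increments from zero → (0, 0, 0, 1)
no predecessors for C (invoked 4): thr2 increments from zero → (0, 0, 1, 0)
no predecessors for B (invoked 3): thr1 increments from zero → (0, 1, 0, 0)
from VC(B)=(0, 1, 0, 0), D (invoked 7) maxes components and bumps thr1 → (0, 2, 0, 0)
from VC(D)=(0, 2, 0, 0), E (invoked 9) maxes components and bumps thr1 → (0, 3, 0, 0)
from VC(D)=(0, 2, 0, 0), F (invoked 10) maxes components and bumps thr0 → (1, 2, 0, 0)
target: VC(B) = (0, 1, 0, 0)

(0, 1, 0, 0)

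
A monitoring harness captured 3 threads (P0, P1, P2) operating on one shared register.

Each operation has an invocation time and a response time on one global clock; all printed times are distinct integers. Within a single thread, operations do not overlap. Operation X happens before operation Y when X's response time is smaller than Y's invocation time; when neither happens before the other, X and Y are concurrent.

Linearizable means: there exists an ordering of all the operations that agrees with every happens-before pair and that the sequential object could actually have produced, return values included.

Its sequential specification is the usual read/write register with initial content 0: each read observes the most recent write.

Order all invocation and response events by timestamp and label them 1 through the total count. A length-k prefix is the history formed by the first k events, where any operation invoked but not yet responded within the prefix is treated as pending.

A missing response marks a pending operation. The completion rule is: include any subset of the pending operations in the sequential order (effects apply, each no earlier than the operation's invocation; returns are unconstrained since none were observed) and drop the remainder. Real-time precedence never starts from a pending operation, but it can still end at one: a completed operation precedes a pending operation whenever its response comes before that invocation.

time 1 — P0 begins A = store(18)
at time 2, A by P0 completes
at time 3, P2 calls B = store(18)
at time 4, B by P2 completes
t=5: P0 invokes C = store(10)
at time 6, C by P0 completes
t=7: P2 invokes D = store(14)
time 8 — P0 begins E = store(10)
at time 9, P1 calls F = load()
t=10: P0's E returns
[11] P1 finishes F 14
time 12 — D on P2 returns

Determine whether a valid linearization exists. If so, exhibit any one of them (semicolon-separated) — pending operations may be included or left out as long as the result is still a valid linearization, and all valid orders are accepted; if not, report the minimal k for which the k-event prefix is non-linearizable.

1. A store(18), leaving value 18
2. B store(18), leaving value 18
3. C store(10), leaving value 10
4. D store(14), leaving value 14
5. F load() → 14, leaving value 14
6. E store(10), leaving value 10

linearizable — witness: A; B; C; D; F; E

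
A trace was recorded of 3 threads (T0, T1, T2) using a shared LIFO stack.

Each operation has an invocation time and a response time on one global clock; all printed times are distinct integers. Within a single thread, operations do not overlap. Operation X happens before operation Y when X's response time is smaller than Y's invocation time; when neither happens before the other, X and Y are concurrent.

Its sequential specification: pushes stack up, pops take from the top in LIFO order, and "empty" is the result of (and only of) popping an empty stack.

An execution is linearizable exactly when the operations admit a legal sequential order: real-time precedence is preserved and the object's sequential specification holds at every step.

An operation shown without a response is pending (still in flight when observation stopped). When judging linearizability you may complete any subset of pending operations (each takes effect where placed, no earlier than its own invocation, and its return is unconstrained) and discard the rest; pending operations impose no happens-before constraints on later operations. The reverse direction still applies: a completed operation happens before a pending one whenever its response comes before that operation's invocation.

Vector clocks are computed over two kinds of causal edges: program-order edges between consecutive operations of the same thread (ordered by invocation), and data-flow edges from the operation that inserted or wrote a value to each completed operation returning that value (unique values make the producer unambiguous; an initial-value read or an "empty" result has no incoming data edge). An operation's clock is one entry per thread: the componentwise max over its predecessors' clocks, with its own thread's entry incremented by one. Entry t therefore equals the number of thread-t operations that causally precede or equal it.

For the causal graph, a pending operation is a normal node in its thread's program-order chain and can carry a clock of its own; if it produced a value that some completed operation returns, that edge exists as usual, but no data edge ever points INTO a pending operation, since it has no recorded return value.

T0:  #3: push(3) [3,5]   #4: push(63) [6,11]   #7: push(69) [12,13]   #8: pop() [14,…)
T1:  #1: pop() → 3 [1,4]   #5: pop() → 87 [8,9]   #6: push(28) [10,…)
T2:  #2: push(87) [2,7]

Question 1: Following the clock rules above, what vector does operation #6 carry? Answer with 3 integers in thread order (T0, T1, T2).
Answer: (1, 3, 1)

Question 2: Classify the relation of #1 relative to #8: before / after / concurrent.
Answer: before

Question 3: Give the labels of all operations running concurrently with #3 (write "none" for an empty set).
Answer: #1, #2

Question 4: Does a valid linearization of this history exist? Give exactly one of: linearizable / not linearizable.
one valid linearization: #2, #3, #1, #5, #4, #6, #7
step 1: #2 push(87) — stack <87>
step 2: #3 push(3) — stack <87,3>
step 3: #1 pop() → 3 — stack <87>
step 4: #5 pop() → 87 — stack <>
step 5: #4 push(63) — stack <63>
step 6: #6 push(28) (pending, included) — stack <63,28>
step 7: #7 push(69) — stack <63,28,69>

linearizable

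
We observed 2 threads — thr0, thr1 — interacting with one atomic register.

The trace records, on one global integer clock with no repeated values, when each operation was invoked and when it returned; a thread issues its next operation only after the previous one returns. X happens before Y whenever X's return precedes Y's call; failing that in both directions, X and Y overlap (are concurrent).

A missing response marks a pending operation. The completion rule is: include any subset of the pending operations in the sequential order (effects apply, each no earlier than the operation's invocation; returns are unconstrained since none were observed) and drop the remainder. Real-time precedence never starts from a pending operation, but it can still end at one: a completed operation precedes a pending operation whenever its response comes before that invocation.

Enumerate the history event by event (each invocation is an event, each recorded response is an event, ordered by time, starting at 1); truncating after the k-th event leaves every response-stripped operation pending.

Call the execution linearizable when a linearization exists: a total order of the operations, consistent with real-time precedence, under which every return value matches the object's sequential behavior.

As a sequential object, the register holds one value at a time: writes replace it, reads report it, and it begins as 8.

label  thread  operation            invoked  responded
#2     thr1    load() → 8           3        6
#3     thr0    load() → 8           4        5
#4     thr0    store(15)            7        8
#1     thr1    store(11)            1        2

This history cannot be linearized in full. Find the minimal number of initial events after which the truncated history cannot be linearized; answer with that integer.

5

events 1..4 are linearizable, e.g. via #1:
1. #1 store(11), leaving value 11
at event 5 (#3's time-5 response) nothing linearizes any more
no completion choice of the 1 pending operation (#2) rescues it — every subset was tried
e.g. #1, #3 (pending dropped): illegal at step 2, since #3 load() → 8 cannot apply there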